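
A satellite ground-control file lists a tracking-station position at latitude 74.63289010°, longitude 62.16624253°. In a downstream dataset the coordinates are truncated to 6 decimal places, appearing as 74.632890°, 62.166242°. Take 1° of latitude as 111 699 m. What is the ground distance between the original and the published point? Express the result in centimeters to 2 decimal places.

The latitude changed by +0.00000010° and the longitude by +0.00000053°.
N–S: 0.00000010° × 111699 m/° = 0.0111699 m.
E–W at 74.6329°: 0.00000053° × 111699 × cos 74.6329° = 0.00000053 × 111699 × 0.2650 ≈ 0.0156883 m.
Hypotenuse of the two orthogonal shifts: √(0.0111699² + 0.0156883²) = 0.0192585 m.
That is 0.0192585 m = 1.9258 cm.

1.93 centimeters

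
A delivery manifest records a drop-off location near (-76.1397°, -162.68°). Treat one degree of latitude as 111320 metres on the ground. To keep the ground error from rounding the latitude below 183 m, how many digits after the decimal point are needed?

3 decimal places

One degree of latitude covers 111320 m.
N decimal places → at most half a unit in the last place, 0.5 × 10⁻ᴺ° = 111320/2 × 10⁻ᴺ m.
Setting 55660 × 10⁻ᴺ ≤ 183 gives 10ᴺ ≥ 304.2, i.e. N ≥ 2.48.
At 2 places the error can reach 557 m, but 3 places keeps it to 55.7 m.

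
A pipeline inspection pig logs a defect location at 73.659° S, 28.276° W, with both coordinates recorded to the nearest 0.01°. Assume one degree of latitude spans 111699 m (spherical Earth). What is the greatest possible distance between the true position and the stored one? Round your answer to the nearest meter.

580 meters

Rounding to 2 decimal places leaves each coordinate within ±0.005° of the true value.
North–south component: 0.005° × 111699 = 558.495 m.
E–W at 73.659°: 0.005° × 111699 × cos 73.659° = 0.005 × 111699 × 0.2814 ≈ 157.135 m.
Worst case both components are at the extreme and orthogonal: √(558.495² + 157.135²) ≈ 580.179 m.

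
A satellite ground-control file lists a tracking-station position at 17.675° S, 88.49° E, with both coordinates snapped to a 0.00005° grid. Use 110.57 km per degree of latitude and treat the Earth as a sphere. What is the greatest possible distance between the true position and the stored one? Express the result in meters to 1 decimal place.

3.8 meters

With a 0.00005° grid the true value lies within half a step, ±0.00005°/2 = ±2.5e-05°, of the stored one.
North–south component: 2.5e-05° × 110570 = 2.76425 m.
E–W at 17.675°: 2.5e-05° × 110570 × cos 17.675° = 2.5e-05 × 110570 × 0.9528 ≈ 2.63376 m.
The two errors are perpendicular, so the maximum displacement is √(2.76425² + 2.63376²) ≈ 3.81809 m.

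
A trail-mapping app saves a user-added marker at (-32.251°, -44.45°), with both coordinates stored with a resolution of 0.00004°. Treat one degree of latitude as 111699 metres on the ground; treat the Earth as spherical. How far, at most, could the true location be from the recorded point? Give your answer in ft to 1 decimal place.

With a 0.00004° grid the true value lies within half a step, ±0.00004°/2 = ±2e-05°, of the stored one.
N–S: 2e-05° × 111699 m/° = 2.23398 m.
Longitude error → 2e-05 × 111699 × cos 32.251° = 2e-05 × 111699 × 0.8457 ≈ 1.88932 m.
Worst case both components are at the extreme and orthogonal: √(2.23398² + 1.88932²) ≈ 2.92578 m.
Converting: 2.92578 m × 3.2808 ft/m ≈ 9.599 ft.

9.6 ft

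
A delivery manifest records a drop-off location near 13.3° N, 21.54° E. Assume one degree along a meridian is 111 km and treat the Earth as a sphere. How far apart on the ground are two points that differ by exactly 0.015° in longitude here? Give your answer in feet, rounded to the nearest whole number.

5316 feet

At 13.3° a degree of longitude is 111000 × cos 13.3° ≈ 108023 m, so 0.015° corresponds to 1620.34 m.
Converting: 1620.34 m × 3.2808 ft/m ≈ 5316.1 ft.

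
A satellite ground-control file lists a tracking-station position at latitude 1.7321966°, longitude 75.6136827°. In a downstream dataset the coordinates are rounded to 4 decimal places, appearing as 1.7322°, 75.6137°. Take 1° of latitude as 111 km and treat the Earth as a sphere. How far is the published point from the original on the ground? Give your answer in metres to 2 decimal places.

The latitude changed by -0.0000034° and the longitude by -0.0000173°.
N–S: -0.0000034° × 111000 m/° = -0.3774 m.
East–west at this latitude: -0.0000173° × 111000 × cos 1.7322° ≈ -0.0000173 × 110949 = -1.91942 m.
Hypotenuse of the two orthogonal shifts: √(0.3774² + 1.91942²) = 1.95617 m.

1.96 metres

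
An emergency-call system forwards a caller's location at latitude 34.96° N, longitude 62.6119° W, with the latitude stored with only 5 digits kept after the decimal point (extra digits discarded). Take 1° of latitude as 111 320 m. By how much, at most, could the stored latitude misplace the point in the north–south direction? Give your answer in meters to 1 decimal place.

1.1 meters

Truncating at 5 decimal places can drop up to a full unit in the last place, so the latitude may be off by as much as 1e-05°.
So the N–S error is at most 1e-05 × 111320 = 1.1132 m.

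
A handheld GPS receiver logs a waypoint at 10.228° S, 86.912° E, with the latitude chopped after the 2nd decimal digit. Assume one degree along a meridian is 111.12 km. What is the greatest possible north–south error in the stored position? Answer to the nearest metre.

1111 metres

Truncating at 2 decimal places can drop up to a full unit in the last place, so the latitude may be off by as much as 0.01°.
North–south distance: 0.01° × 111120 m/° = 1111.2 m.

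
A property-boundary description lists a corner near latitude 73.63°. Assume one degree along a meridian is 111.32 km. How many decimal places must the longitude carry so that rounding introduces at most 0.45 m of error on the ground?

5

At 73.63° one degree of longitude covers 111320 × cos 73.63° ≈ 111320 × 0.2818 ≈ 31374.3 m.
With N decimal places the half-ulp bound is 0.5·10⁻ᴺ°, or 0.5·10⁻ᴺ × 31374.3 m on the ground.
Need 0.5 × 31374.3 × 10⁻ᴺ ≤ 0.45 → 10⁻ᴺ ≤ 2.869e-05, so N ≥ 4.54.
N = 4 would give 1.57 m (too coarse); N = 5 gives 0.157 m ≤ 0.45 m.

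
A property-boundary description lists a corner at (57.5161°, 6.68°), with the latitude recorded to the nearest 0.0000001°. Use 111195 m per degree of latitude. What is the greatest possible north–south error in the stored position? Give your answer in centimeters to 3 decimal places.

0.556 centimeters

Rounding to 7 decimal places leaves the latitude within ±5e-08° of the true value.
Along the meridian that is 5e-08° × 111195 m/° = 0.00555975 m.
That is 0.00555975 m = 0.55597 cm.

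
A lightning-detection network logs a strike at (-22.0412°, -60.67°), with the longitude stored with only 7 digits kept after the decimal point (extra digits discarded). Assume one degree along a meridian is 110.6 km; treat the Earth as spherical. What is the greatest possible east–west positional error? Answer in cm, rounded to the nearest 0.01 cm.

Truncating at 7 decimal places can drop up to a full unit in the last place, so the longitude may be off by as much as 1e-07°.
At latitude 22.0412° a degree of longitude spans 110600 m × cos 22.0412° = 110600 × 0.9269 ≈ 102517 m.
So at most 1e-07° × 102517 ≈ 0.0102517 m east–west.
That is 0.0102517 m = 1.0252 cm.

1.03 cm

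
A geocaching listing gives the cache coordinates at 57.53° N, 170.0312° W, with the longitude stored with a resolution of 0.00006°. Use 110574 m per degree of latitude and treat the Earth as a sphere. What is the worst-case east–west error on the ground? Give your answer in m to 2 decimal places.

1.78 m

With a 0.00006° grid the true value lies within half a step, ±0.00006°/2 = ±3e-05°, of the stored one.
At latitude 57.53° a degree of longitude spans 110574 m × cos 57.53° = 110574 × 0.5369 ≈ 59362.5 m.
Maximum E–W displacement: 3e-05 × 59362.5 = 1.78088 m.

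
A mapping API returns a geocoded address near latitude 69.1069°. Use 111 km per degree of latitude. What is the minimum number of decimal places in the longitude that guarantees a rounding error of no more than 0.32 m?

At 69.1069° one degree of longitude covers 111000 × cos 69.1069° ≈ 111000 × 0.3566 ≈ 39585.4 m.
With N decimal places the half-ulp bound is 0.5·10⁻ᴺ°, or 0.5·10⁻ᴺ × 39585.4 m on the ground.
Setting 19792.7 × 10⁻ᴺ ≤ 0.32 gives 10ᴺ ≥ 6.185e+04, i.e. N ≥ 4.79.
At 4 places the error can reach 1.98 m, but 5 places keeps it to 0.198 m.

5 decimal places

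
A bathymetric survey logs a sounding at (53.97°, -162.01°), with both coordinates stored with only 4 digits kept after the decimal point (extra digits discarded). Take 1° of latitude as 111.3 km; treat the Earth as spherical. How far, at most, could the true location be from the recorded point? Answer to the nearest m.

13 m

Truncating at 4 decimal places can drop up to a full unit in the last place, so each coordinate may be off by as much as 0.0001°.
Latitude error → 0.0001 × 111300 = 11.13 m along the meridian.
East–west component at 53.97°: 0.0001° × 111300 × cos 53.97° ≈ 0.0001 × 65467.6 ≈ 6.54676 m.
Combining orthogonally: (11.13² + 6.54676²)^½ ≈ 12.9127 m.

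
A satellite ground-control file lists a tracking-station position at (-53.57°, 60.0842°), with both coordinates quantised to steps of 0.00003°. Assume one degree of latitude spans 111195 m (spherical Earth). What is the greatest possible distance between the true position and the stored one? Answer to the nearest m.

With a 0.00003° grid the true value lies within half a step, ±0.00003°/2 = ±1.5e-05°, of the stored one.
Latitude error → 1.5e-05 × 111195 = 1.66793 m along the meridian.
Longitude error → 1.5e-05 × 111195 × cos 53.57° = 1.5e-05 × 111195 × 0.5938 ≈ 0.990481 m.
The two errors are perpendicular, so the maximum displacement is √(1.66793² + 0.990481²) ≈ 1.93985 m.

2 m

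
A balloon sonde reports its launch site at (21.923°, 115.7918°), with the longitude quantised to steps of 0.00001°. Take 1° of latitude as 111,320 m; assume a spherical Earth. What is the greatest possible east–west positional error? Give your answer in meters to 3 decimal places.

With a 0.00001° grid the true value lies within half a step, ±0.00001°/2 = ±5e-06°, of the stored one.
Parallels shrink by cos φ, so at 21.923° a degree of longitude is 111320 × 0.9277 ≈ 103270 m.
Maximum E–W displacement: 5e-06 × 103270 = 0.51635 m.

0.516 meters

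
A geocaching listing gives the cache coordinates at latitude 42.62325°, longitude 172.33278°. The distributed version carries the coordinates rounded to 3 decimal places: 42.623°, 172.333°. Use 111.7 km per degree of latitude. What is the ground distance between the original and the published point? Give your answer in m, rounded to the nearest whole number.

Δlat = 42.62325 − 42.623 = +0.00025°; Δlon = 172.33278 − 172.333 = -0.00022°.
N–S: 0.00025° × 111700 m/° = 27.925 m.
E–W at 42.623°: -0.00022° × 111700 × cos 42.623° = -0.00022 × 111700 × 0.7358 ≈ -18.0822 m.
Distance: √(27.925² + 18.0822²) ≈ 33.2682 m.

33 m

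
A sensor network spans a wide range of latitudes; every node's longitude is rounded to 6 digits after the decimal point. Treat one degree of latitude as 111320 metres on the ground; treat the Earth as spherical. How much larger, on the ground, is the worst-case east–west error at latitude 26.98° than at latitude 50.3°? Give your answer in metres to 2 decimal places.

Rounding to 6 decimal places leaves the longitude within ±5e-07° of the true value.
At 26.98°: 5e-07° × 111320 × cos 26.98° = 5e-07 × 111320 × 0.8912 ≈ 0.049602 m.
At 50.3°: 5e-07° × 111320 × cos 50.3° = 5e-07 × 111320 × 0.6388 ≈ 0.035554 m.
Difference: 0.049602 − 0.035554 = 0.014048 m.

0.01 metres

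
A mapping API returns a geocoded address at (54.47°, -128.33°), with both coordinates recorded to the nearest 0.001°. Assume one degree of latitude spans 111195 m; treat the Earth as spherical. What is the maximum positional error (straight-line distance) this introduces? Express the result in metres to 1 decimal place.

Rounding to 3 decimal places leaves each coordinate within ±0.0005° of the true value.
North–south component: 0.0005° × 111195 = 55.5975 m.
East–west component at 54.47°: 0.0005° × 111195 × cos 54.47° ≈ 0.0005 × 64618.7 ≈ 32.3093 m.
Combining orthogonally: (55.5975² + 32.3093²)^½ ≈ 64.3038 m.

64.3 metres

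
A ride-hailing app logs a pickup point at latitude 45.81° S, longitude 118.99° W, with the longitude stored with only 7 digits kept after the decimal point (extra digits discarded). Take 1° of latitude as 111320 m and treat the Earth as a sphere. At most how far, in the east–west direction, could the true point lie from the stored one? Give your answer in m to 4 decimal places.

Truncating at 7 decimal places can drop up to a full unit in the last place, so the longitude may be off by as much as 1e-07°.
One degree of longitude at 45.81° is 111320 × cos 45.81° ≈ 111320 × 0.6970 = 77594.5 m.
East–west error: 1e-07° × 77594.5 m/° ≈ 0.00775945 m.

0.0078 m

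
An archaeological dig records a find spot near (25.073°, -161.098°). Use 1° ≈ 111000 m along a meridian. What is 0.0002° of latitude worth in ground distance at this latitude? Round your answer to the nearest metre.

0.0002° × 111000 m/° = 22.2 m.

22 metres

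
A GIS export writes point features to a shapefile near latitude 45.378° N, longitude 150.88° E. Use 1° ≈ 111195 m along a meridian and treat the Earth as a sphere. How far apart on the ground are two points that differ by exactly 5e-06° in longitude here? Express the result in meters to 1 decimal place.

One degree of longitude here spans 111195 × cos 45.378° = 111195 × 0.7024 ≈ 78106.3 m; 5e-06° of that is 0.390532 m.

0.4 meters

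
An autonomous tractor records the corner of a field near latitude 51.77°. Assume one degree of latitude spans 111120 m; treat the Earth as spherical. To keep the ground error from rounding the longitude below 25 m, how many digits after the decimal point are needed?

At 51.77° one degree of longitude covers 111120 × cos 51.77° ≈ 111120 × 0.6188 ≈ 68763.3 m.
N decimal places → at most half a unit in the last place, 0.5 × 10⁻ᴺ° = 68763.3/2 × 10⁻ᴺ m.
Setting 34381.6 × 10⁻ᴺ ≤ 25 gives 10ᴺ ≥ 1375, i.e. N ≥ 3.14.
So 4 decimal places suffice (3.44 m); 3 would allow up to 34.4 m.

4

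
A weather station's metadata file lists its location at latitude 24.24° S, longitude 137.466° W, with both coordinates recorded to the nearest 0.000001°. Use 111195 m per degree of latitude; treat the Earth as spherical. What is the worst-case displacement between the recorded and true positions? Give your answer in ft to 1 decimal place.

0.2 ft

Rounding to 6 decimal places leaves each coordinate within ±5e-07° of the true value.
North–south component: 5e-07° × 111195 = 0.0555975 m.
Longitude error → 5e-07 × 111195 × cos 24.24° = 5e-07 × 111195 × 0.9118 ≈ 0.0506957 m.
Worst case both components are at the extreme and orthogonal: √(0.0555975² + 0.0506957²) ≈ 0.0752405 m.
In feet: 0.0752405 m ÷ 0.3048 ≈ 0.24685 ft.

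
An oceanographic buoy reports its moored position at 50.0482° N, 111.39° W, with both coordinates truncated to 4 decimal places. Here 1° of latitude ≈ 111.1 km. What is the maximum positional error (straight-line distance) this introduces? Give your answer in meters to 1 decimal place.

13.2 meters

Truncating at 4 decimal places can drop up to a full unit in the last place, so each coordinate may be off by as much as 0.0001°.
North–south component: 0.0001° × 111100 = 11.11 m.
Longitude error → 0.0001 × 111100 × cos 50.0482° = 0.0001 × 111100 × 0.6421 ≈ 7.13421 m.
Worst case both components are at the extreme and orthogonal: √(11.11² + 7.13421²) ≈ 13.2034 m.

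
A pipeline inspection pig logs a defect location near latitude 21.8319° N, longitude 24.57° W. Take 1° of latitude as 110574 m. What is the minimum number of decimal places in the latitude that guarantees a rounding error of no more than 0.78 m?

One degree of latitude covers 110574 m.
N decimal places → at most half a unit in the last place, 0.5 × 10⁻ᴺ° = 110574/2 × 10⁻ᴺ m.
Setting 55287 × 10⁻ᴺ ≤ 0.78 gives 10ᴺ ≥ 7.088e+04, i.e. N ≥ 4.85.
At 4 places the error can reach 5.53 m, but 5 places keeps it to 0.553 m.

5 decimal places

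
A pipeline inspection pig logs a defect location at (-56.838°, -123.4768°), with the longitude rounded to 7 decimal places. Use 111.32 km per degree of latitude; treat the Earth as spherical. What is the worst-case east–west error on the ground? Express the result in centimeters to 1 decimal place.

Rounding to 7 decimal places leaves the longitude within ±5e-08° of the true value.
One degree of longitude at 56.838° is 111320 × cos 56.838° ≈ 111320 × 0.5470 = 60892.9 m.
East–west error: 5e-08° × 60892.9 m/° ≈ 0.00304465 m.
That is 0.00304465 m = 0.30446 cm.

0.3 centimeters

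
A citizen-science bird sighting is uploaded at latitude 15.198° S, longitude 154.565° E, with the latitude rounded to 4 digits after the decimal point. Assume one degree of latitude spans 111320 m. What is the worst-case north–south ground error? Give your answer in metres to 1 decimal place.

Rounding to 4 decimal places leaves the latitude within ±5e-05° of the true value.
Along the meridian that is 5e-05° × 111320 m/° = 5.566 m.

5.6 metres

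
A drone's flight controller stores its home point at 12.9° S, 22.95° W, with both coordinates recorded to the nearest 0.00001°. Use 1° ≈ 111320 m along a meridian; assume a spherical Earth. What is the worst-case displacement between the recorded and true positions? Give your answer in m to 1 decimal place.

0.8 m

Rounding to 5 decimal places leaves each coordinate within ±5e-06° of the true value.
N–S: 5e-06° × 111320 m/° = 0.5566 m.
E–W at 12.9°: 5e-06° × 111320 × cos 12.9° = 5e-06 × 111320 × 0.9748 ≈ 0.542552 m.
Combining orthogonally: (0.5566² + 0.542552²)^½ ≈ 0.777281 m.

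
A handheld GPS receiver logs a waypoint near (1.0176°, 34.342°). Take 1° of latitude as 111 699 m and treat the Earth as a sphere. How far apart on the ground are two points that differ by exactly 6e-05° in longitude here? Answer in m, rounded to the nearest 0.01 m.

6.70 m

At 1.0176° a degree of longitude is 111699 × cos 1.0176° ≈ 111681 m, so 6e-05° corresponds to 6.70088 m.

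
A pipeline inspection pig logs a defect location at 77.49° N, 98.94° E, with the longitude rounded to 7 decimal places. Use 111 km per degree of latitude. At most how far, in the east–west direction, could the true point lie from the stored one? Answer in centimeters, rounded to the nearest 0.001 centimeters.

0.120 centimeters

Rounding to 7 decimal places leaves the longitude within ±5e-08° of the true value.
One degree of longitude at 77.49° is 111000 × cos 77.49° ≈ 111000 × 0.2166 = 24043.7 m.
So at most 5e-08° × 24043.7 ≈ 0.00120219 m east–west.
That is 0.00120219 m = 0.12022 cm.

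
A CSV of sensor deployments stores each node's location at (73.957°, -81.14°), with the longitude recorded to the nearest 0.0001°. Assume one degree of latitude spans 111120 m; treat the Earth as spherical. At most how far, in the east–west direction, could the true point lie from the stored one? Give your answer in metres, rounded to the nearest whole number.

Rounding to 4 decimal places leaves the longitude within ±5e-05° of the true value.
One degree of longitude at 73.957° is 111120 × cos 73.957° ≈ 111120 × 0.2764 = 30709 m.
Maximum E–W displacement: 5e-05 × 30709 = 1.53545 m.

2 metres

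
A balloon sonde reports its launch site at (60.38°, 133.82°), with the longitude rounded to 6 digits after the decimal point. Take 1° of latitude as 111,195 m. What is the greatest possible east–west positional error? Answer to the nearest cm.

Rounding to 6 decimal places leaves the longitude within ±5e-07° of the true value.
Parallels shrink by cos φ, so at 60.38° a degree of longitude is 111195 × 0.4942 ≈ 54957.6 m.
Maximum E–W displacement: 5e-07 × 54957.6 = 0.0274788 m.
That is 0.0274788 m = 2.7479 cm.

3 cm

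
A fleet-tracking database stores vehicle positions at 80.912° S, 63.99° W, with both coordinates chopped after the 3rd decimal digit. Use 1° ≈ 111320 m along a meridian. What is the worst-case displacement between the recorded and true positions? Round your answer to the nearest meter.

Truncating at 3 decimal places can drop up to a full unit in the last place, so each coordinate may be off by as much as 0.001°.
North–south component: 0.001° × 111320 = 111.32 m.
East–west component at 80.912°: 0.001° × 111320 × cos 80.912° ≈ 0.001 × 17583.1 ≈ 17.5831 m.
The two errors are perpendicular, so the maximum displacement is √(111.32² + 17.5831²) ≈ 112.7 m.

113 meters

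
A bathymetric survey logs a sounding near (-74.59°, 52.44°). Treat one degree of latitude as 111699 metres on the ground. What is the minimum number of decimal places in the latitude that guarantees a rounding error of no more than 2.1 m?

One degree of latitude covers 111699 m.
N decimal places → at most half a unit in the last place, 0.5 × 10⁻ᴺ° = 111699/2 × 10⁻ᴺ m.
Need 0.5 × 111699 × 10⁻ᴺ ≤ 2.1 → 10⁻ᴺ ≤ 3.760e-05, so N ≥ 4.42.
So 5 decimal places suffice (0.558 m); 4 would allow up to 5.58 m.

5 decimal places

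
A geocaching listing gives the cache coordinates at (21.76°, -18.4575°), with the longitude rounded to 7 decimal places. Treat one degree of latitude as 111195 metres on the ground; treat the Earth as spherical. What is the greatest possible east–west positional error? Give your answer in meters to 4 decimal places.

0.0052 meters

Rounding to 7 decimal places leaves the longitude within ±5e-08° of the true value.
Parallels shrink by cos φ, so at 21.76° a degree of longitude is 111195 × 0.9287 ≈ 103272 m.
East–west error: 5e-08° × 103272 m/° ≈ 0.00516359 m.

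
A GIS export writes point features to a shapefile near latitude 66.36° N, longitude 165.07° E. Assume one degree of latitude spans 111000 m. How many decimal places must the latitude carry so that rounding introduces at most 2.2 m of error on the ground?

5

One degree of latitude covers 111000 m.
With N decimal places the half-ulp bound is 0.5·10⁻ᴺ°, or 0.5·10⁻ᴺ × 111000 m on the ground.
Need 0.5 × 111000 × 10⁻ᴺ ≤ 2.2 → 10⁻ᴺ ≤ 3.964e-05, so N ≥ 4.40.
At 4 places the error can reach 5.55 m, but 5 places keeps it to 0.555 m.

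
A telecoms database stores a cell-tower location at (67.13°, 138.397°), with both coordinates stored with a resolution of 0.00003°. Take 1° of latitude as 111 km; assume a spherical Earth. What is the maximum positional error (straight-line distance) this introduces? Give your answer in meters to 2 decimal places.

With a 0.00003° grid the true value lies within half a step, ±0.00003°/2 = ±1.5e-05°, of the stored one.
North–south component: 1.5e-05° × 111000 = 1.665 m.
East–west component at 67.13°: 1.5e-05° × 111000 × cos 67.13° ≈ 1.5e-05 × 43139.2 ≈ 0.647088 m.
Worst case both components are at the extreme and orthogonal: √(1.665² + 0.647088²) ≈ 1.78632 m.

1.79 meters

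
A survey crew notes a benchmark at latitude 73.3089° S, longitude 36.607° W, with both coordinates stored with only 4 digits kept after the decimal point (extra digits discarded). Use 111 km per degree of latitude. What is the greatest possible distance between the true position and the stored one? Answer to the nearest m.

Truncating at 4 decimal places can drop up to a full unit in the last place, so each coordinate may be off by as much as 0.0001°.
North–south component: 0.0001° × 111000 = 11.1 m.
East–west component at 73.3089°: 0.0001° × 111000 × cos 73.3089° ≈ 0.0001 × 31880.5 ≈ 3.18805 m.
Combining orthogonally: (11.1² + 3.18805²)^½ ≈ 11.5488 m.

12 m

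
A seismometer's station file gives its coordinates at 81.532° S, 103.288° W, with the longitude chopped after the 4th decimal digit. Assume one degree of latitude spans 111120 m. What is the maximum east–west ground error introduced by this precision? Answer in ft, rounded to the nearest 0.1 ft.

5.4 ft

Truncating at 4 decimal places can drop up to a full unit in the last place, so the longitude may be off by as much as 0.0001°.
One degree of longitude at 81.532° is 111120 × cos 81.532° ≈ 111120 × 0.1473 = 16363.2 m.
East–west error: 0.0001° × 16363.2 m/° ≈ 1.63632 m.
Converting: 1.63632 m × 3.2808 ft/m ≈ 5.3685 ft.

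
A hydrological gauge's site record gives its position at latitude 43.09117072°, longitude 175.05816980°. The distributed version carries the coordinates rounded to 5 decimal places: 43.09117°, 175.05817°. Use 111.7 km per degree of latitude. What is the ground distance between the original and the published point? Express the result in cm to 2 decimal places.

The latitude changed by +0.00000072° and the longitude by -0.00000020°.
N–S: 0.00000072° × 111700 m/° = 0.080424 m.
E–W at 43.0912°: -0.00000020° × 111700 × cos 43.0912° = -0.00000020 × 111700 × 0.7303 ≈ -0.0163142 m.
Distance: √(0.080424² + 0.0163142²) ≈ 0.082062 m.
That is 0.082062 m = 8.2062 cm.

8.21 cm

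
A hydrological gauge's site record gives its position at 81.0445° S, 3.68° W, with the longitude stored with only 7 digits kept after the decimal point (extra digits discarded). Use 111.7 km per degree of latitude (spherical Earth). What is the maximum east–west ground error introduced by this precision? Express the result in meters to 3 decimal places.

0.002 meters

Truncating at 7 decimal places can drop up to a full unit in the last place, so the longitude may be off by as much as 1e-07°.
One degree of longitude at 81.0445° is 111700 × cos 81.0445° ≈ 111700 × 0.1557 = 17388 m.
So at most 1e-07° × 17388 ≈ 0.0017388 m east–west.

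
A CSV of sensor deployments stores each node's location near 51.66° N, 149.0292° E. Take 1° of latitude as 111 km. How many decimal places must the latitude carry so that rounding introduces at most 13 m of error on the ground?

4 decimal places

One degree of latitude covers 111000 m.
With N decimal places the half-ulp bound is 0.5·10⁻ᴺ°, or 0.5·10⁻ᴺ × 111000 m on the ground.
Setting 55500 × 10⁻ᴺ ≤ 13 gives 10ᴺ ≥ 4269, i.e. N ≥ 3.63.
So 4 decimal places suffice (5.55 m); 3 would allow up to 55.5 m.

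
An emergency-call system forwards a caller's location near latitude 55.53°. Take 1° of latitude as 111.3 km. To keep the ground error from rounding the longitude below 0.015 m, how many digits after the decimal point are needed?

At 55.53° one degree of longitude covers 111300 × cos 55.53° ≈ 111300 × 0.5660 ≈ 62993 m.
Rounding to N decimal places gives at most 0.5 × 10⁻ᴺ degrees of error, i.e. 0.5 × 10⁻ᴺ × 62993 m.
Setting 31496.5 × 10⁻ᴺ ≤ 0.015 gives 10ᴺ ≥ 2.1e+06, i.e. N ≥ 6.32.
So 7 decimal places suffice (0.00315 m); 6 would allow up to 0.0315 m.

7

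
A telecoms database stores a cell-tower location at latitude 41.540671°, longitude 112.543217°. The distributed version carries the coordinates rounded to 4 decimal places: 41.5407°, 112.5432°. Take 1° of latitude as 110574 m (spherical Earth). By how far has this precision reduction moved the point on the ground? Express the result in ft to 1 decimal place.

11.5 ft

Δlat = 41.540671 − 41.5407 = -0.000029°; Δlon = 112.543217 − 112.5432 = +0.000017°.
North–south shift: -0.000029 × 110574 = -3.20665 m.
East–west at this latitude: 0.000017° × 110574 × cos 41.5407° ≈ 0.000017 × 82763 = 1.40697 m.
Combined displacement = (3.20665² + 1.40697²)^½ ≈ 3.50173 m.
In feet: 3.50173 m ÷ 0.3048 ≈ 11.489 ft.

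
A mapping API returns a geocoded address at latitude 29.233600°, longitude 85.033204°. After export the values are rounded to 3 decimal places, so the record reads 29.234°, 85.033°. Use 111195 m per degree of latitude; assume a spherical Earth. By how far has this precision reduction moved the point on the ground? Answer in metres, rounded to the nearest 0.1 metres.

48.7 metres

The latitude changed by -0.000400° and the longitude by +0.000204°.
N–S: -0.000400° × 111195 m/° = -44.478 m.
East–west at this latitude: 0.000204° × 111195 × cos 29.234° ≈ 0.000204 × 97032.4 = 19.7946 m.
Distance: √(44.478² + 19.7946²) ≈ 48.6839 m.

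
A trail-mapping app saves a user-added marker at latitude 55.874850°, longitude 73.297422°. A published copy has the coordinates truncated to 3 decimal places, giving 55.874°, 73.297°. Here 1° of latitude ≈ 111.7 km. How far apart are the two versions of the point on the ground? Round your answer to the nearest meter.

99 meters

Δlat = 55.874850 − 55.874 = +0.000850°; Δlon = 73.297422 − 73.297 = +0.000422°.
N–S: 0.000850° × 111700 m/° = 94.945 m.
East–west at this latitude: 0.000422° × 111700 × cos 55.874° ≈ 0.000422 × 62665.3 = 26.4448 m.
Distance: √(94.945² + 26.4448²) ≈ 98.559 m.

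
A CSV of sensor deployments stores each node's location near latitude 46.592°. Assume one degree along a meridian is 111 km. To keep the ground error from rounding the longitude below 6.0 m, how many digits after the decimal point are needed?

4

At 46.592° one degree of longitude covers 111000 × cos 46.592° ≈ 111000 × 0.6872 ≈ 76278 m.
N decimal places → at most half a unit in the last place, 0.5 × 10⁻ᴺ° = 76278/2 × 10⁻ᴺ m.
Need 0.5 × 76278 × 10⁻ᴺ ≤ 6.0 → 10⁻ᴺ ≤ 1.573e-04, so N ≥ 3.80.
At 3 places the error can reach 38.1 m, but 4 places keeps it to 3.81 m.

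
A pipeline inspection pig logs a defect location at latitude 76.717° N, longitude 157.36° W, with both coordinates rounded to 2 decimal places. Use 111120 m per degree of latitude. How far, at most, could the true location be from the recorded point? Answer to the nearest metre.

570 metres

Rounding to 2 decimal places leaves each coordinate within ±0.005° of the true value.
Latitude error → 0.005 × 111120 = 555.6 m along the meridian.
Longitude error → 0.005 × 111120 × cos 76.717° = 0.005 × 111120 × 0.2298 ≈ 127.655 m.
The two errors are perpendicular, so the maximum displacement is √(555.6² + 127.655²) ≈ 570.076 m.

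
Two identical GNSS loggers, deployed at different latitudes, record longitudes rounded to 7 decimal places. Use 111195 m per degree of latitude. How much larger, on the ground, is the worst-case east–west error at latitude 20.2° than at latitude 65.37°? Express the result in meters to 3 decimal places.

0.003 meters

Rounding to 7 decimal places leaves the longitude within ±5e-08° of the true value.
At 20.2°: 5e-08° × 111195 × cos 20.2° = 5e-08 × 111195 × 0.9385 ≈ 0.0052178 m.
Error at 65.37° = 5e-08° × 111195 × cos 65.37° ≈ 0.0055597 × 0.4168 = 0.0023171 m.
So the lower-latitude error exceeds the higher by 0.0052178 − 0.0023171 = 0.0029007 m.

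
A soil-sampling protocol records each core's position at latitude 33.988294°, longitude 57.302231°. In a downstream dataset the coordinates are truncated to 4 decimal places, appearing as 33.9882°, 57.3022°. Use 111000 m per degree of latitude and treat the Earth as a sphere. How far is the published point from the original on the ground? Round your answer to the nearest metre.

11 metres

The latitude changed by +0.000094° and the longitude by +0.000031°.
N–S: 0.000094° × 111000 m/° = 10.434 m.
E–W at 33.9882°: 0.000031° × 111000 × cos 33.9882° = 0.000031 × 111000 × 0.8292 ≈ 2.85311 m.
Hypotenuse of the two orthogonal shifts: √(10.434² + 2.85311²) = 10.8171 m.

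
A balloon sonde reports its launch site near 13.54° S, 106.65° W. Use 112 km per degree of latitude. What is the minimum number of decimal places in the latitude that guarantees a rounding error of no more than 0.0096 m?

7 decimal places

One degree of latitude covers 112000 m.
N decimal places → at most half a unit in the last place, 0.5 × 10⁻ᴺ° = 112000/2 × 10⁻ᴺ m.
Need 0.5 × 112000 × 10⁻ᴺ ≤ 0.0096 → 10⁻ᴺ ≤ 1.714e-07, so N ≥ 6.77.
N = 6 would give 0.056 m (too coarse); N = 7 gives 0.0056 m ≤ 0.0096 m.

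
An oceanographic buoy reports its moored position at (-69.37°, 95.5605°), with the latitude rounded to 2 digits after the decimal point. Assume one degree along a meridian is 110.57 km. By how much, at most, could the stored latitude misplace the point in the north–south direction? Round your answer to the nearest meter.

553 meters

Rounding to 2 decimal places leaves the latitude within ±0.005° of the true value.
So the N–S error is at most 0.005 × 110570 = 552.85 m.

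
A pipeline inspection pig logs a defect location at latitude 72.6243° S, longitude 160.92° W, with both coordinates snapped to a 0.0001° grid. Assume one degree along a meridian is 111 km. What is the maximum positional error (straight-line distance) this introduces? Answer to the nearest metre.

With a 0.0001° grid the true value lies within half a step, ±0.0001°/2 = ±5e-05°, of the stored one.
North–south component: 5e-05° × 111000 = 5.55 m.
E–W at 72.6243°: 5e-05° × 111000 × cos 72.6243° = 5e-05 × 111000 × 0.2986 ≈ 1.65743 m.
Combining orthogonally: (5.55² + 1.65743²)^½ ≈ 5.7922 m.

6 metres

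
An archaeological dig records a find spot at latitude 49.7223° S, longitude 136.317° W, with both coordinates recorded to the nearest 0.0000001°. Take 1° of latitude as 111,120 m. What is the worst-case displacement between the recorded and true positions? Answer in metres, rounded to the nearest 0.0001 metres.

Rounding to 7 decimal places leaves each coordinate within ±5e-08° of the true value.
North–south component: 5e-08° × 111120 = 0.005556 m.
Longitude error → 5e-08 × 111120 × cos 49.7223° = 5e-08 × 111120 × 0.6465 ≈ 0.00359191 m.
Worst case both components are at the extreme and orthogonal: √(0.005556² + 0.00359191²) ≈ 0.00661596 m.

0.0066 metres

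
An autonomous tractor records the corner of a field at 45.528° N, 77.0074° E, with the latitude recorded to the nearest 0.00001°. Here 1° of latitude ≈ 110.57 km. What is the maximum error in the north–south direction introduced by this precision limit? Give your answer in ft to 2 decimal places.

1.81 ft

Rounding to 5 decimal places leaves the latitude within ±5e-06° of the true value.
Along the meridian that is 5e-06° × 110570 m/° = 0.55285 m.
Converting: 0.55285 m × 3.2808 ft/m ≈ 1.8138 ft.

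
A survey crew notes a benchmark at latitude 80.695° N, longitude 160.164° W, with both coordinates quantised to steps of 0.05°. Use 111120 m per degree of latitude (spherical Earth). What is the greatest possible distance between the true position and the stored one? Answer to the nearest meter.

With a 0.05° grid the true value lies within half a step, ±0.05°/2 = ±0.025°, of the stored one.
North–south component: 0.025° × 111120 = 2778 m.
East–west component at 80.695°: 0.025° × 111120 × cos 80.695° ≈ 0.025 × 17967 ≈ 449.175 m.
Worst case both components are at the extreme and orthogonal: √(2778² + 449.175²) ≈ 2814.08 m.

2814 meters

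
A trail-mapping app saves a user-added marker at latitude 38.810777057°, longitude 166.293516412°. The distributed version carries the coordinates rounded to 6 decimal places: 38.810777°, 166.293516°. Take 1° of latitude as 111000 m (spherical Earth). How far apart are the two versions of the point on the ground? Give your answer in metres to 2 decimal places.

The latitude changed by +0.000000057° and the longitude by +0.000000412°.
N–S: 0.000000057° × 111000 m/° = 0.006327 m.
East–west at this latitude: 0.000000412° × 111000 × cos 38.8108° ≈ 0.000000412 × 86493.4 = 0.0356353 m.
Distance: √(0.006327² + 0.0356353²) ≈ 0.0361926 m.

0.04 metres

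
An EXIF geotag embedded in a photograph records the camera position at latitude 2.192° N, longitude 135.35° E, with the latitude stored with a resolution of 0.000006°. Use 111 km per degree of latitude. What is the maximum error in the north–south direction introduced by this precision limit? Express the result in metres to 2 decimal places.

With a 0.000006° grid the true value lies within half a step, ±0.000006°/2 = ±3e-06°, of the stored one.
North–south distance: 3e-06° × 111000 m/° = 0.333 m.

0.33 metres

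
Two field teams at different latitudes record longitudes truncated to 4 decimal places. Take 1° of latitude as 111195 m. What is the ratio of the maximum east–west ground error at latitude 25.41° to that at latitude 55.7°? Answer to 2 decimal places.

1.60

Truncating at 4 decimal places can drop up to a full unit in the last place, so the longitude may be off by as much as 0.0001°.
Error at 25.41° = 0.0001° × 111195 × cos 25.41° ≈ 11.12 × 0.9033 = 10.044 m.
At 55.7°: 0.0001° × 111195 × cos 55.7° = 0.0001 × 111195 × 0.5635 ≈ 6.2661 m.
The ratio reduces to cos 25.41° / cos 55.7° = 0.9033/0.5635 ≈ 1.6029.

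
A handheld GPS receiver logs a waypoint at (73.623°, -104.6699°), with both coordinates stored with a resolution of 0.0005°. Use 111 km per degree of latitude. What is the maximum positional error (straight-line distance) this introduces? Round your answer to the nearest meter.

With a 0.0005° grid the true value lies within half a step, ±0.0005°/2 = ±0.00025°, of the stored one.
Latitude error → 0.00025 × 111000 = 27.75 m along the meridian.
East–west component at 73.623°: 0.00025° × 111000 × cos 73.623° ≈ 0.00025 × 31297.2 ≈ 7.82429 m.
Combining orthogonally: (27.75² + 7.82429²)^½ ≈ 28.832 m.

29 meters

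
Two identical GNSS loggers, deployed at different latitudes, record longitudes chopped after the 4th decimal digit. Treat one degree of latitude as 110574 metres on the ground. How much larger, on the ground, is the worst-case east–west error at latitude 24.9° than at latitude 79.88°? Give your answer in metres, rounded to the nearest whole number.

8 metres

Truncating at 4 decimal places can drop up to a full unit in the last place, so the longitude may be off by as much as 0.0001°.
Error at 24.9° = 0.0001° × 110574 × cos 24.9° ≈ 11.057 × 0.9070 = 10.03 m.
Error at 79.88° = 0.0001° × 110574 × cos 79.88° ≈ 11.057 × 0.1757 = 1.9429 m.
So the lower-latitude error exceeds the higher by 10.03 − 1.9429 = 8.0866 m.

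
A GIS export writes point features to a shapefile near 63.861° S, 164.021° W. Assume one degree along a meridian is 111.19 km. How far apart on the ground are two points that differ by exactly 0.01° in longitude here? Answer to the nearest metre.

0.01° of longitude at 63.861° is 0.01 × 111190 × cos 63.861° ≈ 0.01 × 48984.8 = 489.848 m.

490 metres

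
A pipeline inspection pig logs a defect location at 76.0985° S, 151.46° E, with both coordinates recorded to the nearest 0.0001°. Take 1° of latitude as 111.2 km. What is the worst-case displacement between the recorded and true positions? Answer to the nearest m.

Rounding to 4 decimal places leaves each coordinate within ±5e-05° of the true value.
Latitude error → 5e-05 × 111200 = 5.56 m along the meridian.
Longitude error → 5e-05 × 111200 × cos 76.0985° = 5e-05 × 111200 × 0.2403 ≈ 1.33581 m.
Combining orthogonally: (5.56² + 1.33581²)^½ ≈ 5.71822 m.

6 m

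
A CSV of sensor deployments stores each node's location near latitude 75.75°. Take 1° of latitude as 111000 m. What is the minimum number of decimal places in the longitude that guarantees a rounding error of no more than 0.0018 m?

At 75.75° one degree of longitude covers 111000 × cos 75.75° ≈ 111000 × 0.2462 ≈ 27323 m.
N decimal places → at most half a unit in the last place, 0.5 × 10⁻ᴺ° = 27323/2 × 10⁻ᴺ m.
Setting 13661.5 × 10⁻ᴺ ≤ 0.0018 gives 10ᴺ ≥ 7.59e+06, i.e. N ≥ 6.88.
At 6 places the error can reach 0.0137 m, but 7 places keeps it to 0.00137 m.

7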